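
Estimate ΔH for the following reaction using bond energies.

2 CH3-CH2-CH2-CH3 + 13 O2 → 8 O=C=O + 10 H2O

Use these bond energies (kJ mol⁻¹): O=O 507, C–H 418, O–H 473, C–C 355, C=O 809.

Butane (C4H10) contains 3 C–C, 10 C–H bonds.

Bonds broken (reactants):
  C–C: 6 × 355 = 2130
  C–H: 20 × 418 = 8360
  O=O: 13 × 507 = 6591
  Σ(broken) = 17081 kJ
Bonds formed (products):
  C=O: 16 × 809 = 12944
  O–H: 20 × 473 = 9460
  Σ(formed) = 22404 kJ
ΔH = Σ(broken) − Σ(formed) = 17081 − 22404 = −5323 kJ

ΔH ≈ −5323 kJ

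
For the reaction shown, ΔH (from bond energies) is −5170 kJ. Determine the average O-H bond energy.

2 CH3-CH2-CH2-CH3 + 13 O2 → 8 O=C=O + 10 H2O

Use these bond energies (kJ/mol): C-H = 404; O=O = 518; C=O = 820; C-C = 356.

D(O-H) ≈ 450 kJ/mol

Let D be the O-H bond energy.
Σ(broken) = 6×356 + 20×404 + 13×518 = 16950
Σ(formed) = 16×820 + 20×D = 13120 + 20D
ΔH = Σ(broken) − Σ(formed) = (16950) − (13120 + 20D) = +3830 − 20D
Setting this equal to −5170 kJ gives 20D = 9000, so D = 450 kJ/mol.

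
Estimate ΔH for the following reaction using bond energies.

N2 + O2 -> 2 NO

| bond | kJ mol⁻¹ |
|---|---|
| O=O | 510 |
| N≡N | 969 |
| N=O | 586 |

Bonds broken (reactants):
  N≡N: 1 × 969 = 969
  O=O: 1 × 510 = 510
  Σ(broken) = 1479 kJ
Bonds formed (products):
  N=O: 2 × 586 = 1172
  Σ(formed) = 1172 kJ
ΔH = Σ(broken) − Σ(formed) = 1479 − 1172 = +307 kJ

ΔH ≈ +307 kJ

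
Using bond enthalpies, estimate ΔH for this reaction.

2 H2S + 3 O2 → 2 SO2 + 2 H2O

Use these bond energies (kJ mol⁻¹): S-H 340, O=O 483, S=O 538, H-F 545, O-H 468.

Bonds broken (reactants):
  O=O: 3 × 483 = 1449
  S-H: 4 × 340 = 1360
  Σ(broken) = 2809 kJ
Bonds formed (products):
  O-H: 4 × 468 = 1872
  S=O: 4 × 538 = 2152
  Σ(formed) = 4024 kJ
ΔH = Σ(broken) − Σ(formed) = 2809 − 4024 = −1215 kJ

ΔH ≈ −1215 kJ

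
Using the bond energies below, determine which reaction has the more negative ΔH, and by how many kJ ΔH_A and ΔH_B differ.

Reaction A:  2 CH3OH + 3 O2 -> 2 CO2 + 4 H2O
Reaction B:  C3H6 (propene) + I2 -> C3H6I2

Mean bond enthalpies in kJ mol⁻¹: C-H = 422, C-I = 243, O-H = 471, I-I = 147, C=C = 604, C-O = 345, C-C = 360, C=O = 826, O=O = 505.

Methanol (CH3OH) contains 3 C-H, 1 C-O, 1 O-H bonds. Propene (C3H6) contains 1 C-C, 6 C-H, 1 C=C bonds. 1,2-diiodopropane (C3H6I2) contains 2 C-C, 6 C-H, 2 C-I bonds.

Reaction A, by 1298 kJ

Reaction A:
  Bonds broken (reactants):
    C-H: 6 × 422 = 2532
    C-O: 2 × 345 = 690
    O-H: 2 × 471 = 942
    O=O: 3 × 505 = 1515
    Σ(broken) = 5679 kJ
  Bonds formed (products):
    C=O: 4 × 826 = 3304
    O-H: 8 × 471 = 3768
    Σ(formed) = 7072 kJ
  ΔH_A = 5679 − 7072 = −1393 kJ
Reaction B:
  Bonds broken (reactants):
    C-C: 1 × 360 = 360
    C-H: 6 × 422 = 2532
    C=C: 1 × 604 = 604
    I-I: 1 × 147 = 147
    Σ(broken) = 3643 kJ
  Bonds formed (products):
    C-C: 2 × 360 = 720
    C-H: 6 × 422 = 2532
    C-I: 2 × 243 = 486
    Σ(formed) = 3738 kJ
  ΔH_B = 3643 − 3738 = −95 kJ
ΔH_A − ΔH_B = −1298 kJ, so reaction A has the more negative ΔH; |ΔH_A − ΔH_B| = 1298 kJ.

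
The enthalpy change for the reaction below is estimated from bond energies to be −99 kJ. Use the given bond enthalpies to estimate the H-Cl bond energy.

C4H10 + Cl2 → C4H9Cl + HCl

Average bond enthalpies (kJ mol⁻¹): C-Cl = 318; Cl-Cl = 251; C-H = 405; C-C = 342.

Let D be the H-Cl bond energy.
Σ(broken) = 3×342 + 10×405 + 1×251 = 5327
Σ(formed) = 3×342 + 1×318 + 9×405 + 1×D = 4989 + D
ΔH = Σ(broken) − Σ(formed) = (5327) − (4989 + D) = +338 − D
Setting this equal to −99 kJ gives D = 437 kJ/mol.

D(H-Cl) ≈ 437 kJ/mol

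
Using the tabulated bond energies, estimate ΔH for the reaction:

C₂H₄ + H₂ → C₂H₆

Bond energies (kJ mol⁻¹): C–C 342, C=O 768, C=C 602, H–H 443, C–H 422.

ΔH ≈ −141 kJ

Bonds broken (reactants):
  C–H: 4 × 422 = 1688
  C=C: 1 × 602 = 602
  H–H: 1 × 443 = 443
  Σ(broken) = 2733 kJ
Bonds formed (products):
  C–C: 1 × 342 = 342
  C–H: 6 × 422 = 2532
  Σ(formed) = 2874 kJ
ΔH = Σ(broken) − Σ(formed) = 2733 − 2874 = −141 kJ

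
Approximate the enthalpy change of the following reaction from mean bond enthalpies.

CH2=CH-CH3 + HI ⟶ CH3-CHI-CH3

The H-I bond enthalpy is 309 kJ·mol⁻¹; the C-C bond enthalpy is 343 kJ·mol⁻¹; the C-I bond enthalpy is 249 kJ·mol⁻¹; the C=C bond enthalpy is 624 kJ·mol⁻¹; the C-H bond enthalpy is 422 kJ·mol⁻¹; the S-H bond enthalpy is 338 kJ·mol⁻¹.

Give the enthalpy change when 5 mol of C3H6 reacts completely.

Bonds broken (reactants):
  C-C: 1 × 343 = 343
  C-H: 6 × 422 = 2532
  C=C: 1 × 624 = 624
  H-I: 1 × 309 = 309
  Σ(broken) = 3808 kJ
Bonds formed (products):
  C-C: 2 × 343 = 686
  C-H: 7 × 422 = 2954
  C-I: 1 × 249 = 249
  Σ(formed) = 3889 kJ
ΔH = Σ(broken) − Σ(formed) = 3808 − 3889 = −81 kJ
For 5× the reaction as written: 5 × (−81) = −405 kJ

ΔH = −405 kJ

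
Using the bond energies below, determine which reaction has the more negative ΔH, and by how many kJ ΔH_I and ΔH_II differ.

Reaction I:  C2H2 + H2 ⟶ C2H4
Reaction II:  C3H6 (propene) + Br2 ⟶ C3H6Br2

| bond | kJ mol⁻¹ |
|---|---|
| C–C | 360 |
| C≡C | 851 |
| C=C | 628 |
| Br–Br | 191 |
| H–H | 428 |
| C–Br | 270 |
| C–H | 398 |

Reaction I:
  Bonds broken (reactants):
    C≡C: 1 × 851 = 851
    C–H: 2 × 398 = 796
    H–H: 1 × 428 = 428
    Σ(broken) = 2075 kJ
  Bonds formed (products):
    C–H: 4 × 398 = 1592
    C=C: 1 × 628 = 628
    Σ(formed) = 2220 kJ
  ΔH_I = 2075 − 2220 = −145 kJ
Reaction II:
  Bonds broken (reactants):
    Br–Br: 1 × 191 = 191
    C–C: 1 × 360 = 360
    C–H: 6 × 398 = 2388
    C=C: 1 × 628 = 628
    Σ(broken) = 3567 kJ
  Bonds formed (products):
    C–Br: 2 × 270 = 540
    C–C: 2 × 360 = 720
    C–H: 6 × 398 = 2388
    Σ(formed) = 3648 kJ
  ΔH_II = 3567 − 3648 = −81 kJ
ΔH_I − ΔH_II = −64 kJ, so reaction I has the more negative ΔH; |ΔH_I − ΔH_II| = 64 kJ.

Reaction I, by 64 kJ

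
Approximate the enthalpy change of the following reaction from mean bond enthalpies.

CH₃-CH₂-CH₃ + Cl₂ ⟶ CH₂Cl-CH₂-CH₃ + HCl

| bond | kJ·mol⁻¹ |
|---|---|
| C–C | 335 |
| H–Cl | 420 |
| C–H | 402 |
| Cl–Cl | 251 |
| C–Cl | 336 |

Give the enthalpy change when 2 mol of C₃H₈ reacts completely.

ΔH = −206 kJ

Bonds broken (reactants):
  C–C: 2 × 335 = 670
  C–H: 8 × 402 = 3216
  Cl–Cl: 1 × 251 = 251
  Σ(broken) = 4137 kJ
Bonds formed (products):
  C–C: 2 × 335 = 670
  C–Cl: 1 × 336 = 336
  C–H: 7 × 402 = 2814
  H–Cl: 1 × 420 = 420
  Σ(formed) = 4240 kJ
ΔH = Σ(broken) − Σ(formed) = 4137 − 4240 = −103 kJ
For 2× the reaction as written: 2 × (−103) = −206 kJ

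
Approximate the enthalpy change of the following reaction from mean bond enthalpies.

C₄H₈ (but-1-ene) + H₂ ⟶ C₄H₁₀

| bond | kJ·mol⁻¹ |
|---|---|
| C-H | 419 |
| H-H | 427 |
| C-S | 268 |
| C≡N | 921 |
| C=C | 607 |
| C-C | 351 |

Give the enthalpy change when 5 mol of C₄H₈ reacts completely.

ΔH = −775 kJ

Bonds broken (reactants):
  C-C: 2 × 351 = 702
  C-H: 8 × 419 = 3352
  C=C: 1 × 607 = 607
  H-H: 1 × 427 = 427
  Σ(broken) = 5088 kJ
Bonds formed (products):
  C-C: 3 × 351 = 1053
  C-H: 10 × 419 = 4190
  Σ(formed) = 5243 kJ
ΔH = Σ(broken) − Σ(formed) = 5088 − 5243 = −155 kJ
For 5× the reaction as written: 5 × (−155) = −775 kJ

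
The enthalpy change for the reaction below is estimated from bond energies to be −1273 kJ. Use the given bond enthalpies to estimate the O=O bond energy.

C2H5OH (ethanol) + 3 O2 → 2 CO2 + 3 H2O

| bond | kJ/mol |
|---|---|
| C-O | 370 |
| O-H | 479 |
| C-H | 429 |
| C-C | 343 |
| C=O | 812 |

D(O=O) ≈ 504 kJ/mol

Let D be the O=O bond energy.
Σ(broken) = 1×343 + 5×429 + 1×370 + 1×479 + 3×D = 3337 + 3D
Σ(formed) = 4×812 + 6×479 = 6122
ΔH = Σ(broken) − Σ(formed) = (3337 + 3D) − (6122) = −2785 + 3D
Setting this equal to −1273 kJ gives 3D = 1512, so D = 504 kJ/mol.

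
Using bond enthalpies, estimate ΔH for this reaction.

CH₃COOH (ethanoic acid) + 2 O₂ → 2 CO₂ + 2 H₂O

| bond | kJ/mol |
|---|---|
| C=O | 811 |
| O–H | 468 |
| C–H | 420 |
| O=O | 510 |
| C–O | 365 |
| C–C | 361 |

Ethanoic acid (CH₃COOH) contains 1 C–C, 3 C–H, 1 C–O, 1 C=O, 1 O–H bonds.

ΔH ≈ −831 kJ

Bonds broken (reactants):
  C–C: 1 × 361 = 361
  C–H: 3 × 420 = 1260
  C–O: 1 × 365 = 365
  C=O: 1 × 811 = 811
  O–H: 1 × 468 = 468
  O=O: 2 × 510 = 1020
  Σ(broken) = 4285 kJ
Bonds formed (products):
  C=O: 4 × 811 = 3244
  O–H: 4 × 468 = 1872
  Σ(formed) = 5116 kJ
ΔH = Σ(broken) − Σ(formed) = 4285 − 5116 = −831 kJ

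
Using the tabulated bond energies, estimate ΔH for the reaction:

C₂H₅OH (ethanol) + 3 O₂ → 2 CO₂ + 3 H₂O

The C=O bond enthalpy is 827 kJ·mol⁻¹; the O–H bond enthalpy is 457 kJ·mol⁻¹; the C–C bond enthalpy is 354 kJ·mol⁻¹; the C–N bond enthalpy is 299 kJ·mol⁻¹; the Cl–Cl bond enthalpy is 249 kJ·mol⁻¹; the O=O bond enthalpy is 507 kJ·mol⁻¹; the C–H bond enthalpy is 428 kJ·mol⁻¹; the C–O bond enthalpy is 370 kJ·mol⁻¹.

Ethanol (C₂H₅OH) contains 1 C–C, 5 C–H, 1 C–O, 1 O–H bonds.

ΔH ≈ −1208 kJ

Bonds broken (reactants):
  C–C: 1 × 354 = 354
  C–H: 5 × 428 = 2140
  C–O: 1 × 370 = 370
  O–H: 1 × 457 = 457
  O=O: 3 × 507 = 1521
  Σ(broken) = 4842 kJ
Bonds formed (products):
  C=O: 4 × 827 = 3308
  O–H: 6 × 457 = 2742
  Σ(formed) = 6050 kJ
ΔH = Σ(broken) − Σ(formed) = 4842 − 6050 = −1208 kJ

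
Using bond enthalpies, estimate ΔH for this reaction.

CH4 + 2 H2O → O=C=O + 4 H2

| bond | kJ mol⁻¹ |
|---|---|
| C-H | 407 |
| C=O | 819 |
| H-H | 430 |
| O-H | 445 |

Bonds broken (reactants):
  C-H: 4 × 407 = 1628
  O-H: 4 × 445 = 1780
  Σ(broken) = 3408 kJ
Bonds formed (products):
  C=O: 2 × 819 = 1638
  H-H: 4 × 430 = 1720
  Σ(formed) = 3358 kJ
ΔH = Σ(broken) − Σ(formed) = 3408 − 3358 = +50 kJ

ΔH ≈ +50 kJ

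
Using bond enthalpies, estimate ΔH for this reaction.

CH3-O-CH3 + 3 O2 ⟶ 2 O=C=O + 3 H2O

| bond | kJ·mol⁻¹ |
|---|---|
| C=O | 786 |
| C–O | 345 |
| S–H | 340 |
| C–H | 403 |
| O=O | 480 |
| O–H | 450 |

ΔH ≈ −1296 kJ

Bonds broken (reactants):
  C–H: 6 × 403 = 2418
  C–O: 2 × 345 = 690
  O=O: 3 × 480 = 1440
  Σ(broken) = 4548 kJ
Bonds formed (products):
  C=O: 4 × 786 = 3144
  O–H: 6 × 450 = 2700
  Σ(formed) = 5844 kJ
ΔH = Σ(broken) − Σ(formed) = 4548 − 5844 = −1296 kJ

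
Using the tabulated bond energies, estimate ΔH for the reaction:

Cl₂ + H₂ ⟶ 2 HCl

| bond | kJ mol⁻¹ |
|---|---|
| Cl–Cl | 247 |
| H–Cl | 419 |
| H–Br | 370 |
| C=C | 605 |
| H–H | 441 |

Bonds broken (reactants):
  Cl–Cl: 1 × 247 = 247
  H–H: 1 × 441 = 441
  Σ(broken) = 688 kJ
Bonds formed (products):
  H–Cl: 2 × 419 = 838
  Σ(formed) = 838 kJ
ΔH = Σ(broken) − Σ(formed) = 688 − 838 = −150 kJ

ΔH ≈ −150 kJ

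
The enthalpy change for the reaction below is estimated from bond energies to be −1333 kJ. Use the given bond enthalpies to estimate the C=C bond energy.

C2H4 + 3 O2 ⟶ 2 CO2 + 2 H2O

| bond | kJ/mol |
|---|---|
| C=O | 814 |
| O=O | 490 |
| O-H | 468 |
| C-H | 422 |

D(C=C) ≈ 637 kJ/mol

Let D be the C=C bond energy.
Σ(broken) = 4×422 + 1×D + 3×490 = 3158 + D
Σ(formed) = 4×814 + 4×468 = 5128
ΔH = Σ(broken) − Σ(formed) = (3158 + D) − (5128) = −1970 + D
Setting this equal to −1333 kJ gives D = 637 kJ/mol.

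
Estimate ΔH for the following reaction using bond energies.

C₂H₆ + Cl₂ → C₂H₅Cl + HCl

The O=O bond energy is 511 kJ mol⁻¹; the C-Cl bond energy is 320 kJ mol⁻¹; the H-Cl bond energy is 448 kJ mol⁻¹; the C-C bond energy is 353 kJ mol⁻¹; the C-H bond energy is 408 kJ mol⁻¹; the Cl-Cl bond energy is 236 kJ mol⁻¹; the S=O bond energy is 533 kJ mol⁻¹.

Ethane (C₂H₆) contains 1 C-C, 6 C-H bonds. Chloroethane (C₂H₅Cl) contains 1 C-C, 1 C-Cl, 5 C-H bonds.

ΔH ≈ −124 kJ

Bonds broken (reactants):
  C-C: 1 × 353 = 353
  C-H: 6 × 408 = 2448
  Cl-Cl: 1 × 236 = 236
  Σ(broken) = 3037 kJ
Bonds formed (products):
  C-C: 1 × 353 = 353
  C-Cl: 1 × 320 = 320
  C-H: 5 × 408 = 2040
  H-Cl: 1 × 448 = 448
  Σ(formed) = 3161 kJ
ΔH = Σ(broken) − Σ(formed) = 3037 − 3161 = −124 kJ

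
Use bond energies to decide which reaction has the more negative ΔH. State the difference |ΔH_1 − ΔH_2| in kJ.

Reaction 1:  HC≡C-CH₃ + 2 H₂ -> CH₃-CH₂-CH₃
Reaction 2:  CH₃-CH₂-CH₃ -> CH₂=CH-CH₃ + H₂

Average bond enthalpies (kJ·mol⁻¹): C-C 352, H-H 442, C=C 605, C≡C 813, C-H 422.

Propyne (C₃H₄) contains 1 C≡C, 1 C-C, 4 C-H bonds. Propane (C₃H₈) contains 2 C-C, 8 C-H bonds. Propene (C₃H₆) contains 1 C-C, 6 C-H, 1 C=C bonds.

Reaction 1, by 492 kJ

Reaction 1:
  Bonds broken (reactants):
    C≡C: 1 × 813 = 813
    C-C: 1 × 352 = 352
    C-H: 4 × 422 = 1688
    H-H: 2 × 442 = 884
    Σ(broken) = 3737 kJ
  Bonds formed (products):
    C-C: 2 × 352 = 704
    C-H: 8 × 422 = 3376
    Σ(formed) = 4080 kJ
  ΔH_1 = 3737 − 4080 = −343 kJ
Reaction 2:
  Bonds broken (reactants):
    C-C: 2 × 352 = 704
    C-H: 8 × 422 = 3376
    Σ(broken) = 4080 kJ
  Bonds formed (products):
    C-C: 1 × 352 = 352
    C-H: 6 × 422 = 2532
    C=C: 1 × 605 = 605
    H-H: 1 × 442 = 442
    Σ(formed) = 3931 kJ
  ΔH_2 = 4080 − 3931 = +149 kJ
ΔH_1 − ΔH_2 = −492 kJ, so reaction 1 has the more negative ΔH; |ΔH_1 − ΔH_2| = 492 kJ.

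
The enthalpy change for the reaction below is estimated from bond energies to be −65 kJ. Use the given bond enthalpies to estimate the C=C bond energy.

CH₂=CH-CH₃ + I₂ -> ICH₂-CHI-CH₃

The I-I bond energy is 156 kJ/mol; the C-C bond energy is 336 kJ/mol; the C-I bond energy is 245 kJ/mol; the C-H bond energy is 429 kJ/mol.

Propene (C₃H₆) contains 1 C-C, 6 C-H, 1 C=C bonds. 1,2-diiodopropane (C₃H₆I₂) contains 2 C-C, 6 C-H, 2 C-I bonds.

D(C=C) ≈ 605 kJ/mol

Let D be the C=C bond energy.
Σ(broken) = 1×336 + 6×429 + 1×D + 1×156 = 3066 + D
Σ(formed) = 2×336 + 6×429 + 2×245 = 3736
ΔH = Σ(broken) − Σ(formed) = (3066 + D) − (3736) = −670 + D
Setting this equal to −65 kJ gives D = 605 kJ/mol.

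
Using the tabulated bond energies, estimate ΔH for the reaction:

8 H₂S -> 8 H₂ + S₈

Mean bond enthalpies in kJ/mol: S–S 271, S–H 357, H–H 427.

ΔH ≈ +128 kJ

Bonds broken (reactants):
  S–H: 16 × 357 = 5712
  Σ(broken) = 5712 kJ
Bonds formed (products):
  H–H: 8 × 427 = 3416
  S–S: 8 × 271 = 2168
  Σ(formed) = 5584 kJ
ΔH = Σ(broken) − Σ(formed) = 5712 − 5584 = +128 kJ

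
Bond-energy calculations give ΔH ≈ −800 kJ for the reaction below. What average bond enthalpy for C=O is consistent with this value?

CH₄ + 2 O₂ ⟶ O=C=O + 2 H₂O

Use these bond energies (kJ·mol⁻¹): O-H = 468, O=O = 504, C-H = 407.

Let D be the C=O bond energy.
Σ(broken) = 4×407 + 2×504 = 2636
Σ(formed) = 2×D + 4×468 = 1872 + 2D
ΔH = Σ(broken) − Σ(formed) = (2636) − (1872 + 2D) = +764 − 2D
Setting this equal to −800 kJ gives 2D = 1564, so D = 782 kJ/mol.

D(C=O) ≈ 782 kJ/mol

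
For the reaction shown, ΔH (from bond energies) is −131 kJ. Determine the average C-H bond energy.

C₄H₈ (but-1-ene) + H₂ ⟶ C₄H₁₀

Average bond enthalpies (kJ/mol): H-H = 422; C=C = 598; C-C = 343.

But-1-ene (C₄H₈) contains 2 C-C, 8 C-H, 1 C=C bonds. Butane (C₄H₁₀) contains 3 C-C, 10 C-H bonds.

Let D be the C-H bond energy.
Σ(broken) = 2×343 + 8×D + 1×598 + 1×422 = 1706 + 8D
Σ(formed) = 3×343 + 10×D = 1029 + 10D
ΔH = Σ(broken) − Σ(formed) = (1706 + 8D) − (1029 + 10D) = +677 − 2D
Setting this equal to −131 kJ gives 2D = 808, so D = 404 kJ/mol.

D(C-H) ≈ 404 kJ/mol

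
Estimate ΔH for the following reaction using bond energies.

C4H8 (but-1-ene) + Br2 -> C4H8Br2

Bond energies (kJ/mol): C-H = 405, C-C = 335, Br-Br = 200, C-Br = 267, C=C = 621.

ΔH ≈ −48 kJ

Bonds broken (reactants):
  Br-Br: 1 × 200 = 200
  C-C: 2 × 335 = 670
  C-H: 8 × 405 = 3240
  C=C: 1 × 621 = 621
  Σ(broken) = 4731 kJ
Bonds formed (products):
  C-Br: 2 × 267 = 534
  C-C: 3 × 335 = 1005
  C-H: 8 × 405 = 3240
  Σ(formed) = 4779 kJ
ΔH = Σ(broken) − Σ(formed) = 4731 − 4779 = −48 kJ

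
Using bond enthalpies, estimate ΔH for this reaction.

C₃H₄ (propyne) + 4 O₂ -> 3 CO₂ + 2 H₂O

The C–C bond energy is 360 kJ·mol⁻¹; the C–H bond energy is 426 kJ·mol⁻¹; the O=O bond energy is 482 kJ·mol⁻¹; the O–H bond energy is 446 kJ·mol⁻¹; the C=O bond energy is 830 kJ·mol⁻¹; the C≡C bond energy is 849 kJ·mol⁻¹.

ΔH ≈ −1923 kJ

Bonds broken (reactants):
  C≡C: 1 × 849 = 849
  C–C: 1 × 360 = 360
  C–H: 4 × 426 = 1704
  O=O: 4 × 482 = 1928
  Σ(broken) = 4841 kJ
Bonds formed (products):
  C=O: 6 × 830 = 4980
  O–H: 4 × 446 = 1784
  Σ(formed) = 6764 kJ
ΔH = Σ(broken) − Σ(formed) = 4841 − 6764 = −1923 kJ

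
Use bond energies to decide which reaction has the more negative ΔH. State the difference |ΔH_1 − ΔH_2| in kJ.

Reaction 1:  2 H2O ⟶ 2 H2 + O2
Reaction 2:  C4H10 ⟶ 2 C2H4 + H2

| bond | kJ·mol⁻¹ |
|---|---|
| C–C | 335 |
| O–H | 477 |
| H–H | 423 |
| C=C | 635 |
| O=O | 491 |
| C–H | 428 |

Reaction 1:
  Bonds broken (reactants):
    O–H: 4 × 477 = 1908
    Σ(broken) = 1908 kJ
  Bonds formed (products):
    H–H: 2 × 423 = 846
    O=O: 1 × 491 = 491
    Σ(formed) = 1337 kJ
  ΔH_1 = 1908 − 1337 = +571 kJ
Reaction 2:
  Bonds broken (reactants):
    C–C: 3 × 335 = 1005
    C–H: 10 × 428 = 4280
    Σ(broken) = 5285 kJ
  Bonds formed (products):
    C–H: 8 × 428 = 3424
    C=C: 2 × 635 = 1270
    H–H: 1 × 423 = 423
    Σ(formed) = 5117 kJ
  ΔH_2 = 5285 − 5117 = +168 kJ
ΔH_1 − ΔH_2 = +403 kJ, so reaction 2 has the more negative ΔH; |ΔH_1 − ΔH_2| = 403 kJ.

Reaction 2, by 403 kJ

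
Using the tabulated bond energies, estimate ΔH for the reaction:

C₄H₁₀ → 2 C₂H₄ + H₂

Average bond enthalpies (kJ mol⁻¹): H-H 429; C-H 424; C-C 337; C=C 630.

Bonds broken (reactants):
  C-C: 3 × 337 = 1011
  C-H: 10 × 424 = 4240
  Σ(broken) = 5251 kJ
Bonds formed (products):
  C-H: 8 × 424 = 3392
  C=C: 2 × 630 = 1260
  H-H: 1 × 429 = 429
  Σ(formed) = 5081 kJ
ΔH = Σ(broken) − Σ(formed) = 5251 − 5081 = +170 kJ

ΔH ≈ +170 kJ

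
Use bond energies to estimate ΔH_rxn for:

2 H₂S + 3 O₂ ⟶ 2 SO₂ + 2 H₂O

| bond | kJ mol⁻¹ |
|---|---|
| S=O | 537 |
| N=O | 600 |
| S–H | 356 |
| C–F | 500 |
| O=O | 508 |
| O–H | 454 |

Bonds broken (reactants):
  O=O: 3 × 508 = 1524
  S–H: 4 × 356 = 1424
  Σ(broken) = 2948 kJ
Bonds formed (products):
  O–H: 4 × 454 = 1816
  S=O: 4 × 537 = 2148
  Σ(formed) = 3964 kJ
ΔH = Σ(broken) − Σ(formed) = 2948 − 3964 = −1016 kJ

ΔH ≈ −1016 kJ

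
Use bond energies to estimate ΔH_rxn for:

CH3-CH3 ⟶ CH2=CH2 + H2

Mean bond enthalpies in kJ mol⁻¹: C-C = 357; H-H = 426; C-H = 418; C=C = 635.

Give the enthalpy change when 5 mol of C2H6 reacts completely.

ΔH = +660 kJ

Bonds broken (reactants):
  C-C: 1 × 357 = 357
  C-H: 6 × 418 = 2508
  Σ(broken) = 2865 kJ
Bonds formed (products):
  C-H: 4 × 418 = 1672
  C=C: 1 × 635 = 635
  H-H: 1 × 426 = 426
  Σ(formed) = 2733 kJ
ΔH = Σ(broken) − Σ(formed) = 2865 − 2733 = +132 kJ
For 5× the reaction as written: 5 × (+132) = +660 kJ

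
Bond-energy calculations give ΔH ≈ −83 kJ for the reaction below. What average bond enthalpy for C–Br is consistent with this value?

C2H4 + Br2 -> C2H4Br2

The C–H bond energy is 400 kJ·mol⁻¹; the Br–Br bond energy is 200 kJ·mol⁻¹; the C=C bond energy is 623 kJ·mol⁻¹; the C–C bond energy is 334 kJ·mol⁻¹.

D(C–Br) ≈ 286 kJ/mol

Let D be the C–Br bond energy.
Σ(broken) = 1×200 + 4×400 + 1×623 = 2423
Σ(formed) = 2×D + 1×334 + 4×400 = 1934 + 2D
ΔH = Σ(broken) − Σ(formed) = (2423) − (1934 + 2D) = +489 − 2D
Setting this equal to −83 kJ gives 2D = 572, so D = 286 kJ/mol.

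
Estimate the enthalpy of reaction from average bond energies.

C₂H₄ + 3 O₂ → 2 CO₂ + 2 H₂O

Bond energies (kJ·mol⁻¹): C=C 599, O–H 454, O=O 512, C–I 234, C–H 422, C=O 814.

ΔH ≈ −1249 kJ

Bonds broken (reactants):
  C–H: 4 × 422 = 1688
  C=C: 1 × 599 = 599
  O=O: 3 × 512 = 1536
  Σ(broken) = 3823 kJ
Bonds formed (products):
  C=O: 4 × 814 = 3256
  O–H: 4 × 454 = 1816
  Σ(formed) = 5072 kJ
ΔH = Σ(broken) − Σ(formed) = 3823 − 5072 = −1249 kJ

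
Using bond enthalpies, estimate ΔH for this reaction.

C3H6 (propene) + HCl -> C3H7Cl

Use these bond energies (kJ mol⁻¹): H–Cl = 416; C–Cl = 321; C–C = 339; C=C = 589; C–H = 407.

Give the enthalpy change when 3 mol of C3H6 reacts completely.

Bonds broken (reactants):
  C–C: 1 × 339 = 339
  C–H: 6 × 407 = 2442
  C=C: 1 × 589 = 589
  H–Cl: 1 × 416 = 416
  Σ(broken) = 3786 kJ
Bonds formed (products):
  C–C: 2 × 339 = 678
  C–Cl: 1 × 321 = 321
  C–H: 7 × 407 = 2849
  Σ(formed) = 3848 kJ
ΔH = Σ(broken) − Σ(formed) = 3786 − 3848 = −62 kJ
For 3× the reaction as written: 3 × (−62) = −186 kJ

ΔH = −186 kJ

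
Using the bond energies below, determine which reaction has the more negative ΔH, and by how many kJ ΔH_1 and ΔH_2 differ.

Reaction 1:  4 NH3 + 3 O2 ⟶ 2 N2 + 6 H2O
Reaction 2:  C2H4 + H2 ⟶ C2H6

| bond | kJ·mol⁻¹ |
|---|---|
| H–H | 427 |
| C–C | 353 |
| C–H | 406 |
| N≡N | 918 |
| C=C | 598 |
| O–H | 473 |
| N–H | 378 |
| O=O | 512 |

Reaction 1:
  Bonds broken (reactants):
    N–H: 12 × 378 = 4536
    O=O: 3 × 512 = 1536
    Σ(broken) = 6072 kJ
  Bonds formed (products):
    N≡N: 2 × 918 = 1836
    O–H: 12 × 473 = 5676
    Σ(formed) = 7512 kJ
  ΔH_1 = 6072 − 7512 = −1440 kJ
Reaction 2:
  Bonds broken (reactants):
    C–H: 4 × 406 = 1624
    C=C: 1 × 598 = 598
    H–H: 1 × 427 = 427
    Σ(broken) = 2649 kJ
  Bonds formed (products):
    C–C: 1 × 353 = 353
    C–H: 6 × 406 = 2436
    Σ(formed) = 2789 kJ
  ΔH_2 = 2649 − 2789 = −140 kJ
ΔH_1 − ΔH_2 = −1300 kJ, so reaction 1 has the more negative ΔH; |ΔH_1 − ΔH_2| = 1300 kJ.

Reaction 1, by 1300 kJ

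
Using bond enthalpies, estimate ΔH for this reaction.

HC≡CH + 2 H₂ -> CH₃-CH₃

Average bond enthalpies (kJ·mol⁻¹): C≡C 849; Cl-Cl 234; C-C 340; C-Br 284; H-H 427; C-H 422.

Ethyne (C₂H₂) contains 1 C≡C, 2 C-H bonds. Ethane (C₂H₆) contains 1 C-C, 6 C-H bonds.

Bonds broken (reactants):
  C≡C: 1 × 849 = 849
  C-H: 2 × 422 = 844
  H-H: 2 × 427 = 854
  Σ(broken) = 2547 kJ
Bonds formed (products):
  C-C: 1 × 340 = 340
  C-H: 6 × 422 = 2532
  Σ(formed) = 2872 kJ
ΔH = Σ(broken) − Σ(formed) = 2547 − 2872 = −325 kJ

ΔH ≈ −325 kJ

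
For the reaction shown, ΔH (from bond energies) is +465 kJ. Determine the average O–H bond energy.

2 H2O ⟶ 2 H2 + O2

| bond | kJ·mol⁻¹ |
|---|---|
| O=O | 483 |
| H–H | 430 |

D(O–H) ≈ 452 kJ/mol

Let D be the O–H bond energy.
Σ(broken) = 4×D = 4D
Σ(formed) = 2×430 + 1×483 = 1343
ΔH = Σ(broken) − Σ(formed) = (4D) − (1343) = −1343 + 4D
Setting this equal to +465 kJ gives 4D = 1808, so D = 452 kJ/mol.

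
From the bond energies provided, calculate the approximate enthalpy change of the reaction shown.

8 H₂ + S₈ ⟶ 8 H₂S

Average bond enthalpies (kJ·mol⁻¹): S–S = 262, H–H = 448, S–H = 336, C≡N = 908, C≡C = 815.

Bonds broken (reactants):
  H–H: 8 × 448 = 3584
  S–S: 8 × 262 = 2096
  Σ(broken) = 5680 kJ
Bonds formed (products):
  S–H: 16 × 336 = 5376
  Σ(formed) = 5376 kJ
ΔH = Σ(broken) − Σ(formed) = 5680 − 5376 = +304 kJ

ΔH ≈ +304 kJ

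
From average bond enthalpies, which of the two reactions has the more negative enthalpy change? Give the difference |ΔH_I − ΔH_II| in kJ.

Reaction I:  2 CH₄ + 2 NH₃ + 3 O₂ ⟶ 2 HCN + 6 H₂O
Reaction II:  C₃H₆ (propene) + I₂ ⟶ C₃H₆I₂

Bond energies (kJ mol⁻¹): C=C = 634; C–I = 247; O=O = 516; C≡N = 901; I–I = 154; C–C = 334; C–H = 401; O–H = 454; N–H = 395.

Reaction I:
  Bonds broken (reactants):
    C–H: 8 × 401 = 3208
    N–H: 6 × 395 = 2370
    O=O: 3 × 516 = 1548
    Σ(broken) = 7126 kJ
  Bonds formed (products):
    C≡N: 2 × 901 = 1802
    C–H: 2 × 401 = 802
    O–H: 12 × 454 = 5448
    Σ(formed) = 8052 kJ
  ΔH_I = 7126 − 8052 = −926 kJ
Reaction II:
  Bonds broken (reactants):
    C–C: 1 × 334 = 334
    C–H: 6 × 401 = 2406
    C=C: 1 × 634 = 634
    I–I: 1 × 154 = 154
    Σ(broken) = 3528 kJ
  Bonds formed (products):
    C–C: 2 × 334 = 668
    C–H: 6 × 401 = 2406
    C–I: 2 × 247 = 494
    Σ(formed) = 3568 kJ
  ΔH_II = 3528 − 3568 = −40 kJ
ΔH_I − ΔH_II = −886 kJ, so reaction I has the more negative ΔH; |ΔH_I − ΔH_II| = 886 kJ.

Reaction I, by 886 kJ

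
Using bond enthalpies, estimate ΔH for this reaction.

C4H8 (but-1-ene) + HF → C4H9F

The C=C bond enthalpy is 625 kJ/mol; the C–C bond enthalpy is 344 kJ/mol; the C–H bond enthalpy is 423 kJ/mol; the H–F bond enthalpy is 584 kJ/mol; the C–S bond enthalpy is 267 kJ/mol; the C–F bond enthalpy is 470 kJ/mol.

Bonds broken (reactants):
  C–C: 2 × 344 = 688
  C–H: 8 × 423 = 3384
  C=C: 1 × 625 = 625
  H–F: 1 × 584 = 584
  Σ(broken) = 5281 kJ
Bonds formed (products):
  C–C: 3 × 344 = 1032
  C–F: 1 × 470 = 470
  C–H: 9 × 423 = 3807
  Σ(formed) = 5309 kJ
ΔH = Σ(broken) − Σ(formed) = 5281 − 5309 = −28 kJ

ΔH ≈ −28 kJ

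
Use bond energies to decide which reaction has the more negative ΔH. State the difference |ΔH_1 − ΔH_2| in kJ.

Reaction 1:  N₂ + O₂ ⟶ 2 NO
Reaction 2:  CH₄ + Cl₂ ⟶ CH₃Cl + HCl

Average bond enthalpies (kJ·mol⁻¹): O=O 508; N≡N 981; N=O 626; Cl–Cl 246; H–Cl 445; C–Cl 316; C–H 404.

Reaction 1:
  Bonds broken (reactants):
    N≡N: 1 × 981 = 981
    O=O: 1 × 508 = 508
    Σ(broken) = 1489 kJ
  Bonds formed (products):
    N=O: 2 × 626 = 1252
    Σ(formed) = 1252 kJ
  ΔH_1 = 1489 − 1252 = +237 kJ
Reaction 2:
  Bonds broken (reactants):
    C–H: 4 × 404 = 1616
    Cl–Cl: 1 × 246 = 246
    Σ(broken) = 1862 kJ
  Bonds formed (products):
    C–Cl: 1 × 316 = 316
    C–H: 3 × 404 = 1212
    H–Cl: 1 × 445 = 445
    Σ(formed) = 1973 kJ
  ΔH_2 = 1862 − 1973 = −111 kJ
ΔH_1 − ΔH_2 = +348 kJ, so reaction 2 has the more negative ΔH; |ΔH_1 − ΔH_2| = 348 kJ.

Reaction 2, by 348 kJ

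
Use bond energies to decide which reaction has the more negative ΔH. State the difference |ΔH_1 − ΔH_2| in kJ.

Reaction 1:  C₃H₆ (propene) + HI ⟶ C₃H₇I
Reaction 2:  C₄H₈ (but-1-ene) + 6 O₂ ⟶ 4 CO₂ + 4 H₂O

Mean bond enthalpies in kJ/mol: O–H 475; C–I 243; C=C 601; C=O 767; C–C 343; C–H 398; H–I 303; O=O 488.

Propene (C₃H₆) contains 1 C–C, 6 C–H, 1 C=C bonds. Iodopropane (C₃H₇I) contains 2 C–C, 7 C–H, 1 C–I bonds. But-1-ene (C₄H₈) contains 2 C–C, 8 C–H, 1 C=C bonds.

Reaction 2, by 2457 kJ

Reaction 1:
  Bonds broken (reactants):
    C–C: 1 × 343 = 343
    C–H: 6 × 398 = 2388
    C=C: 1 × 601 = 601
    H–I: 1 × 303 = 303
    Σ(broken) = 3635 kJ
  Bonds formed (products):
    C–C: 2 × 343 = 686
    C–H: 7 × 398 = 2786
    C–I: 1 × 243 = 243
    Σ(formed) = 3715 kJ
  ΔH_1 = 3635 − 3715 = −80 kJ
Reaction 2:
  Bonds broken (reactants):
    C–C: 2 × 343 = 686
    C–H: 8 × 398 = 3184
    C=C: 1 × 601 = 601
    O=O: 6 × 488 = 2928
    Σ(broken) = 7399 kJ
  Bonds formed (products):
    C=O: 8 × 767 = 6136
    O–H: 8 × 475 = 3800
    Σ(formed) = 9936 kJ
  ΔH_2 = 7399 − 9936 = −2537 kJ
ΔH_1 − ΔH_2 = +2457 kJ, so reaction 2 has the more negative ΔH; |ΔH_1 − ΔH_2| = 2457 kJ.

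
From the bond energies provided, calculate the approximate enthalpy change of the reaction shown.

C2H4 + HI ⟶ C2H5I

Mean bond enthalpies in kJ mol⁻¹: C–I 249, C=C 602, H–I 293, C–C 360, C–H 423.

ΔH ≈ −137 kJ

Bonds broken (reactants):
  C–H: 4 × 423 = 1692
  C=C: 1 × 602 = 602
  H–I: 1 × 293 = 293
  Σ(broken) = 2587 kJ
Bonds formed (products):
  C–C: 1 × 360 = 360
  C–H: 5 × 423 = 2115
  C–I: 1 × 249 = 249
  Σ(formed) = 2724 kJ
ΔH = Σ(broken) − Σ(formed) = 2587 − 2724 = −137 kJ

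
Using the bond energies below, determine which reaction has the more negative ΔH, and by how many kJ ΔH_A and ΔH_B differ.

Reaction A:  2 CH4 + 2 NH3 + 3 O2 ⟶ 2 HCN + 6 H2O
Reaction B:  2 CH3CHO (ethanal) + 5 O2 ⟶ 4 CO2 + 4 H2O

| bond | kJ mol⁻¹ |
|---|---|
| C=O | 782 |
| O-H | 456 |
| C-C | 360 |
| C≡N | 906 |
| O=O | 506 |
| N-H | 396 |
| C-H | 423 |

Reaction A:
  Bonds broken (reactants):
    C-H: 8 × 423 = 3384
    N-H: 6 × 396 = 2376
    O=O: 3 × 506 = 1518
    Σ(broken) = 7278 kJ
  Bonds formed (products):
    C≡N: 2 × 906 = 1812
    C-H: 2 × 423 = 846
    O-H: 12 × 456 = 5472
    Σ(formed) = 8130 kJ
  ΔH_A = 7278 − 8130 = −852 kJ
Reaction B:
  Bonds broken (reactants):
    C-C: 2 × 360 = 720
    C-H: 8 × 423 = 3384
    C=O: 2 × 782 = 1564
    O=O: 5 × 506 = 2530
    Σ(broken) = 8198 kJ
  Bonds formed (products):
    C=O: 8 × 782 = 6256
    O-H: 8 × 456 = 3648
    Σ(formed) = 9904 kJ
  ΔH_B = 8198 − 9904 = −1706 kJ
ΔH_A − ΔH_B = +854 kJ, so reaction B has the more negative ΔH; |ΔH_A − ΔH_B| = 854 kJ.

Reaction B, by 854 kJ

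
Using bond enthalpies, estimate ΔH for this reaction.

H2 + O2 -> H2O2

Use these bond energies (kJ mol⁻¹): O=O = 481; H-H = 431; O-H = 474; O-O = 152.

ΔH ≈ −188 kJ

Bonds broken (reactants):
  H-H: 1 × 431 = 431
  O=O: 1 × 481 = 481
  Σ(broken) = 912 kJ
Bonds formed (products):
  O-H: 2 × 474 = 948
  O-O: 1 × 152 = 152
  Σ(formed) = 1100 kJ
ΔH = Σ(broken) − Σ(formed) = 912 − 1100 = −188 kJ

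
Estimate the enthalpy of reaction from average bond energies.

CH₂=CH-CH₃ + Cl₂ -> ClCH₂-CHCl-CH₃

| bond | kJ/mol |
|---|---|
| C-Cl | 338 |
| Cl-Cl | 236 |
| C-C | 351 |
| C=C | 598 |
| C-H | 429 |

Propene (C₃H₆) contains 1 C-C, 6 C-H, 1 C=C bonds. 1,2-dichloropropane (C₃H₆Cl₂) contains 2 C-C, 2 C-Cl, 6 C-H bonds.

Bonds broken (reactants):
  C-C: 1 × 351 = 351
  C-H: 6 × 429 = 2574
  C=C: 1 × 598 = 598
  Cl-Cl: 1 × 236 = 236
  Σ(broken) = 3759 kJ
Bonds formed (products):
  C-C: 2 × 351 = 702
  C-Cl: 2 × 338 = 676
  C-H: 6 × 429 = 2574
  Σ(formed) = 3952 kJ
ΔH = Σ(broken) − Σ(formed) = 3759 − 3952 = −193 kJ

ΔH ≈ −193 kJ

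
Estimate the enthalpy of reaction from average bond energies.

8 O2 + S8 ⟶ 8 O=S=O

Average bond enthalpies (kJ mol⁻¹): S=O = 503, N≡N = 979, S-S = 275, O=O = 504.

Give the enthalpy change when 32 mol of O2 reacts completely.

Bonds broken (reactants):
  O=O: 8 × 504 = 4032
  S-S: 8 × 275 = 2200
  Σ(broken) = 6232 kJ
Bonds formed (products):
  S=O: 16 × 503 = 8048
  Σ(formed) = 8048 kJ
ΔH = Σ(broken) − Σ(formed) = 6232 − 8048 = −1816 kJ
For 4× the reaction as written: 4 × (−1816) = −7264 kJ

ΔH = −7264 kJ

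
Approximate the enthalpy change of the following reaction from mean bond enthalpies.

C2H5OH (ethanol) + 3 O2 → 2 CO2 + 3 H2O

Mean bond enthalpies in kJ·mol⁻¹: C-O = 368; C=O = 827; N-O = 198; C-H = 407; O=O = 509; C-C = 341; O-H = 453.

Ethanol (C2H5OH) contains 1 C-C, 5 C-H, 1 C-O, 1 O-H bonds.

ΔH ≈ −1302 kJ

Bonds broken (reactants):
  C-C: 1 × 341 = 341
  C-H: 5 × 407 = 2035
  C-O: 1 × 368 = 368
  O-H: 1 × 453 = 453
  O=O: 3 × 509 = 1527
  Σ(broken) = 4724 kJ
Bonds formed (products):
  C=O: 4 × 827 = 3308
  O-H: 6 × 453 = 2718
  Σ(formed) = 6026 kJ
ΔH = Σ(broken) − Σ(formed) = 4724 − 6026 = −1302 kJ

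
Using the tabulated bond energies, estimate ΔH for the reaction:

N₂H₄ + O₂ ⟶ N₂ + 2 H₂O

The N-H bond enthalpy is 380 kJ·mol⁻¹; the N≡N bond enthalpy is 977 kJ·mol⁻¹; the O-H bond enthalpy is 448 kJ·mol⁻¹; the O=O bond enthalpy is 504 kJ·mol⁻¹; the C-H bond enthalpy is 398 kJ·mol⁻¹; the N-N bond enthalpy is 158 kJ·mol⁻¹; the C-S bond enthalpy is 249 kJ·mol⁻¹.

ΔH ≈ −587 kJ

Bonds broken (reactants):
  N-H: 4 × 380 = 1520
  N-N: 1 × 158 = 158
  O=O: 1 × 504 = 504
  Σ(broken) = 2182 kJ
Bonds formed (products):
  N≡N: 1 × 977 = 977
  O-H: 4 × 448 = 1792
  Σ(formed) = 2769 kJ
ΔH = Σ(broken) − Σ(formed) = 2182 − 2769 = −587 kJ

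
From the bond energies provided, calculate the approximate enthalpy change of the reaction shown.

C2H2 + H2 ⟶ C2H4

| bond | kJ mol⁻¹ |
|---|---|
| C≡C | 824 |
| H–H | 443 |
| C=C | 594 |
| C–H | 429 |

ΔH ≈ −185 kJ

Bonds broken (reactants):
  C≡C: 1 × 824 = 824
  C–H: 2 × 429 = 858
  H–H: 1 × 443 = 443
  Σ(broken) = 2125 kJ
Bonds formed (products):
  C–H: 4 × 429 = 1716
  C=C: 1 × 594 = 594
  Σ(formed) = 2310 kJ
ΔH = Σ(broken) − Σ(formed) = 2125 − 2310 = −185 kJ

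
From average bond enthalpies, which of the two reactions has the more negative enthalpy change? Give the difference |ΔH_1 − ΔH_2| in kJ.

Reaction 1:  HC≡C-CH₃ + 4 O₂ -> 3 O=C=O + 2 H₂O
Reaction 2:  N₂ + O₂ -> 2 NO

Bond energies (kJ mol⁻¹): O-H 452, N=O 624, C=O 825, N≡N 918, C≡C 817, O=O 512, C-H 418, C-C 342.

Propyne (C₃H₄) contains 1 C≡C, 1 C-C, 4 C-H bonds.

Reaction 1:
  Bonds broken (reactants):
    C≡C: 1 × 817 = 817
    C-C: 1 × 342 = 342
    C-H: 4 × 418 = 1672
    O=O: 4 × 512 = 2048
    Σ(broken) = 4879 kJ
  Bonds formed (products):
    C=O: 6 × 825 = 4950
    O-H: 4 × 452 = 1808
    Σ(formed) = 6758 kJ
  ΔH_1 = 4879 − 6758 = −1879 kJ
Reaction 2:
  Bonds broken (reactants):
    N≡N: 1 × 918 = 918
    O=O: 1 × 512 = 512
    Σ(broken) = 1430 kJ
  Bonds formed (products):
    N=O: 2 × 624 = 1248
    Σ(formed) = 1248 kJ
  ΔH_2 = 1430 − 1248 = +182 kJ
ΔH_1 − ΔH_2 = −2061 kJ, so reaction 1 has the more negative ΔH; |ΔH_1 − ΔH_2| = 2061 kJ.

Reaction 1, by 2061 kJ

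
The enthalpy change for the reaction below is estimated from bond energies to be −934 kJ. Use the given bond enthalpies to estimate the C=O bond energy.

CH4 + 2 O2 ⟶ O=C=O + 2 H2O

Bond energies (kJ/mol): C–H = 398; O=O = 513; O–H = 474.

Let D be the C=O bond energy.
Σ(broken) = 4×398 + 2×513 = 2618
Σ(formed) = 2×D + 4×474 = 1896 + 2D
ΔH = Σ(broken) − Σ(formed) = (2618) − (1896 + 2D) = +722 − 2D
Setting this equal to −934 kJ gives 2D = 1656, so D = 828 kJ/mol.

D(C=O) ≈ 828 kJ/mol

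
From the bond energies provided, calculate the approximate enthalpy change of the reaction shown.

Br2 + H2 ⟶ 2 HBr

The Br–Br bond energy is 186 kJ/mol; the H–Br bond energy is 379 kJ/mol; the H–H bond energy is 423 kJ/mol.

Bonds broken (reactants):
  Br–Br: 1 × 186 = 186
  H–H: 1 × 423 = 423
  Σ(broken) = 609 kJ
Bonds formed (products):
  H–Br: 2 × 379 = 758
  Σ(formed) = 758 kJ
ΔH = Σ(broken) − Σ(formed) = 609 − 758 = −149 kJ

ΔH ≈ −149 kJ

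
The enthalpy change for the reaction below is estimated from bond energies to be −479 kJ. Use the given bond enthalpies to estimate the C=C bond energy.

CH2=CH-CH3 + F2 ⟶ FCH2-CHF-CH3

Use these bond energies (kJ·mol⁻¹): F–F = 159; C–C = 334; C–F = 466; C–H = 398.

D(C=C) ≈ 628 kJ/mol

Let D be the C=C bond energy.
Σ(broken) = 1×334 + 6×398 + 1×D + 1×159 = 2881 + D
Σ(formed) = 2×334 + 2×466 + 6×398 = 3988
ΔH = Σ(broken) − Σ(formed) = (2881 + D) − (3988) = −1107 + D
Setting this equal to −479 kJ gives D = 628 kJ/mol.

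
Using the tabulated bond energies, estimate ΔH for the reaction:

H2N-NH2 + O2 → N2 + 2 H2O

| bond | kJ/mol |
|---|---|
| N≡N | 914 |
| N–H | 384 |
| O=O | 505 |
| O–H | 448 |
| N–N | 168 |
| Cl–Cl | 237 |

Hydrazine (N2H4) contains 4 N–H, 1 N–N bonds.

Bonds broken (reactants):
  N–H: 4 × 384 = 1536
  N–N: 1 × 168 = 168
  O=O: 1 × 505 = 505
  Σ(broken) = 2209 kJ
Bonds formed (products):
  N≡N: 1 × 914 = 914
  O–H: 4 × 448 = 1792
  Σ(formed) = 2706 kJ
ΔH = Σ(broken) − Σ(formed) = 2209 − 2706 = −497 kJ

ΔH ≈ −497 kJ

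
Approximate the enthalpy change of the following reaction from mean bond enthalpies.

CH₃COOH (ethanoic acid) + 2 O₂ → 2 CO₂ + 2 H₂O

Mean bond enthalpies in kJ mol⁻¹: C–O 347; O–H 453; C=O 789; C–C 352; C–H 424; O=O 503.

ΔH ≈ −749 kJ

Bonds broken (reactants):
  C–C: 1 × 352 = 352
  C–H: 3 × 424 = 1272
  C–O: 1 × 347 = 347
  C=O: 1 × 789 = 789
  O–H: 1 × 453 = 453
  O=O: 2 × 503 = 1006
  Σ(broken) = 4219 kJ
Bonds formed (products):
  C=O: 4 × 789 = 3156
  O–H: 4 × 453 = 1812
  Σ(formed) = 4968 kJ
ΔH = Σ(broken) − Σ(formed) = 4219 − 4968 = −749 kJ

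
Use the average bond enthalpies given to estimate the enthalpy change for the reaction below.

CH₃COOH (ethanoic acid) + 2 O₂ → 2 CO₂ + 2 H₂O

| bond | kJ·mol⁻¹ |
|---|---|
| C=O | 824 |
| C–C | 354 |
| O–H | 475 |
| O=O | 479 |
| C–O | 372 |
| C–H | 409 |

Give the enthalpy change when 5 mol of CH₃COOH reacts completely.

Bonds broken (reactants):
  C–C: 1 × 354 = 354
  C–H: 3 × 409 = 1227
  C–O: 1 × 372 = 372
  C=O: 1 × 824 = 824
  O–H: 1 × 475 = 475
  O=O: 2 × 479 = 958
  Σ(broken) = 4210 kJ
Bonds formed (products):
  C=O: 4 × 824 = 3296
  O–H: 4 × 475 = 1900
  Σ(formed) = 5196 kJ
ΔH = Σ(broken) − Σ(formed) = 4210 − 5196 = −986 kJ
For 5× the reaction as written: 5 × (−986) = −4930 kJ

ΔH = −4930 kJ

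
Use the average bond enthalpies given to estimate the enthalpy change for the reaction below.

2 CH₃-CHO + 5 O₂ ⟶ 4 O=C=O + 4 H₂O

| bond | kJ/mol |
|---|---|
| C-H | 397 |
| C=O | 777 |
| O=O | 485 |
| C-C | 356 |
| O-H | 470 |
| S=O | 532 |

Bonds broken (reactants):
  C-C: 2 × 356 = 712
  C-H: 8 × 397 = 3176
  C=O: 2 × 777 = 1554
  O=O: 5 × 485 = 2425
  Σ(broken) = 7867 kJ
Bonds formed (products):
  C=O: 8 × 777 = 6216
  O-H: 8 × 470 = 3760
  Σ(formed) = 9976 kJ
ΔH = Σ(broken) − Σ(formed) = 7867 − 9976 = −2109 kJ

ΔH ≈ −2109 kJ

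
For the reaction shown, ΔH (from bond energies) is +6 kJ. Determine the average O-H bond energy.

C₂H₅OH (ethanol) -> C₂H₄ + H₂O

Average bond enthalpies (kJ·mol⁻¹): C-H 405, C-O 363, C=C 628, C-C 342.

Let D be the O-H bond energy.
Σ(broken) = 1×342 + 5×405 + 1×363 + 1×D = 2730 + D
Σ(formed) = 4×405 + 1×628 + 2×D = 2248 + 2D
ΔH = Σ(broken) − Σ(formed) = (2730 + D) − (2248 + 2D) = +482 − D
Setting this equal to +6 kJ gives D = 476 kJ/mol.

D(O-H) ≈ 476 kJ/mol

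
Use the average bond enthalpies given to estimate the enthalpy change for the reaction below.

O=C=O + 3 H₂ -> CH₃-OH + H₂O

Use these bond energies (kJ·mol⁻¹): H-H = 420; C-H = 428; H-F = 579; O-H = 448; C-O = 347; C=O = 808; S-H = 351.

ΔH ≈ −99 kJ

Bonds broken (reactants):
  C=O: 2 × 808 = 1616
  H-H: 3 × 420 = 1260
  Σ(broken) = 2876 kJ
Bonds formed (products):
  C-H: 3 × 428 = 1284
  C-O: 1 × 347 = 347
  O-H: 3 × 448 = 1344
  Σ(formed) = 2975 kJ
ΔH = Σ(broken) − Σ(formed) = 2876 − 2975 = −99 kJ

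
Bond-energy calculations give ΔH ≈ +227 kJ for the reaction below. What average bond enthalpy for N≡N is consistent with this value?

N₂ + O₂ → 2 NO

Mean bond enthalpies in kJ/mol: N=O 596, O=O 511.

Let D be the N≡N bond energy.
Σ(broken) = 1×D + 1×511 = 511 + D
Σ(formed) = 2×596 = 1192
ΔH = Σ(broken) − Σ(formed) = (511 + D) − (1192) = −681 + D
Setting this equal to +227 kJ gives D = 908 kJ/mol.

D(N≡N) ≈ 908 kJ/mol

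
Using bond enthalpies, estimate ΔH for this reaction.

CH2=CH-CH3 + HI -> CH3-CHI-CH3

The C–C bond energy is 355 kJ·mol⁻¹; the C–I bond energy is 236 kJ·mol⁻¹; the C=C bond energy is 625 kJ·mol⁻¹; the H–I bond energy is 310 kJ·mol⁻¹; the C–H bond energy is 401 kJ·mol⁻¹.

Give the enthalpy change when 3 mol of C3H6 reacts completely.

ΔH = −171 kJ

Bonds broken (reactants):
  C–C: 1 × 355 = 355
  C–H: 6 × 401 = 2406
  C=C: 1 × 625 = 625
  H–I: 1 × 310 = 310
  Σ(broken) = 3696 kJ
Bonds formed (products):
  C–C: 2 × 355 = 710
  C–H: 7 × 401 = 2807
  C–I: 1 × 236 = 236
  Σ(formed) = 3753 kJ
ΔH = Σ(broken) − Σ(formed) = 3696 − 3753 = −57 kJ
For 3× the reaction as written: 3 × (−57) = −171 kJ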